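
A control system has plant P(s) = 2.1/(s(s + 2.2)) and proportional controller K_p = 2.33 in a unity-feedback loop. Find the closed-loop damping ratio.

With unity feedback the closed-loop characteristic equation is s² + 2.2s + 2.33·2.1 = s² + 2.2s + 4.893 = 0.
So ω_n² = 4.893 ⇒ ω_n = 2.212 rad/s, and ζ = 2.2/(2ω_n) = 0.497.

ζ = 0.497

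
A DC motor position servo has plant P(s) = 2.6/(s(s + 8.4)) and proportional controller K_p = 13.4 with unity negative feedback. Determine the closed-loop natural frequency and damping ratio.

ω_n = 5.9 rad/s, ζ = 0.712

With unity feedback the closed-loop characteristic equation is s² + 8.4s + 13.4·2.6 = s² + 8.4s + 34.84 = 0.
So ω_n² = 34.84 ⇒ ω_n = 5.903 rad/s, and ζ = 8.4/(2ω_n) = 0.712.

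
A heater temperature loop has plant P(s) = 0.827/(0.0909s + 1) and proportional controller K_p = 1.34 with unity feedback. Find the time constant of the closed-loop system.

Closed loop: T(s) = K_p·P/(1+K_p·P) = 1.108/(0.0909s + 1 + 1.108), with pole at s = −(1 + 1.108)/0.0909 = −23.19.
Closed-loop time constant τ = 1/23.19 = 0.0431 s.

τ = 0.0431 s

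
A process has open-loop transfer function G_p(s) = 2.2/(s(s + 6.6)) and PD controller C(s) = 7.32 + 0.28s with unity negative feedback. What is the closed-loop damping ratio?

ζ = 0.899

Forward path: (7.32 + 0.28s)·2.2/(s(s+6.6)). The closed-loop characteristic equation is s² + (6.6 + 2.2·0.28)s + 2.2·7.32 = 0.
That is s² + 7.216s + 16.1 = 0, so ω_n = 4.013 rad/s and ζ = 7.216/(2·4.013) = 0.8991.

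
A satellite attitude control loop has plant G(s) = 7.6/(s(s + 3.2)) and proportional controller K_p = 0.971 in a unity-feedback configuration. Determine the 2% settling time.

Closed-loop characteristic equation: s² + 3.2s + 7.38 = 0, so ω_n = 2.717 rad/s and ζ = 3.2/(2·2.717) = 0.589.
2% settling time T_s ≈ 4/(ζω_n) = 4/1.6 = 2.5 s.

T_s ≈ 2.5 s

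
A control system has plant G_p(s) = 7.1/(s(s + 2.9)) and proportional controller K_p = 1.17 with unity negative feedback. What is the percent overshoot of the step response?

16.1%

The closed-loop denominator s² + 2.9s + 8.307 gives ω_n = √8.307 = 2.882 and ζ = 2.9/(2ω_n) = 0.5031.
%OS = 100·exp(−πζ/√(1−ζ²)) = 100·exp(−π·0.5031/√0.7469) = 16.1%.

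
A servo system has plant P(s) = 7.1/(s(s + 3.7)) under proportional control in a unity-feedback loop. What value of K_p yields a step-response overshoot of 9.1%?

From %OS = 100·exp(−πζ/√(1−ζ²)) = 9.1%, ζ = −ln(0.091)/√(π²+ln²(0.091)) = 0.6066.
Characteristic equation s² + 3.7s + 7.1K_p = 0 gives ζ = 3.7/(2√(7.1K_p)).
Setting ζ = 0.6066: √(7.1K_p) = 3.7/(2·0.6066) = 3.05, so K_p = 9.302/7.1 = 1.31.

K_p = 1.31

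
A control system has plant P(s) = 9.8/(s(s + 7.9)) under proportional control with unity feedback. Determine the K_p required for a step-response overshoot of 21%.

K_p = 8.04

From %OS = 100·exp(−πζ/√(1−ζ²)) = 21%, ζ = −ln(0.21)/√(π²+ln²(0.21)) = 0.4449.
Characteristic equation s² + 7.9s + 9.8K_p = 0 gives ζ = 7.9/(2√(9.8K_p)).
Setting ζ = 0.4449: √(9.8K_p) = 7.9/(2·0.4449) = 8.878, so K_p = 78.83/9.8 = 8.04.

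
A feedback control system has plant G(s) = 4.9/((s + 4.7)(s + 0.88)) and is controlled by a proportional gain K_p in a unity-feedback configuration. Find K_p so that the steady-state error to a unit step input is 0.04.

K_p = 20.3

Steady-state error for a unit step on this type-0 loop is 1/(1 + K_p·G(0)).
G(0) = 1.185. Require 1/(1 + K_p·1.185) = 0.04, so 1 + 1.185·K_p = 25.
K_p = (25 − 1)/1.185 = 20.3.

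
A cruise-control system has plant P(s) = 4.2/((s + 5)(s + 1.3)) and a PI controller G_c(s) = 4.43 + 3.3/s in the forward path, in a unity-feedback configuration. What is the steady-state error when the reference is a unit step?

0

The open loop G_c(s)P(s) has a pole at the origin (type 1), so the static position error constant is infinite and e_ss = 1/(1+∞) = 0.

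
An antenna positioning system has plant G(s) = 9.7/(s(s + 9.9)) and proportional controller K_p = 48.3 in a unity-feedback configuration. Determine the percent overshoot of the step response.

47.8%

Closed-loop characteristic equation: s² + 9.9s + 468.5 = 0, so ω_n = 21.65 rad/s and ζ = 9.9/(2·21.65) = 0.2287.
%OS = 100·exp(−πζ/√(1−ζ²)) = 100·exp(−π·0.2287/√0.9477) = 47.8%.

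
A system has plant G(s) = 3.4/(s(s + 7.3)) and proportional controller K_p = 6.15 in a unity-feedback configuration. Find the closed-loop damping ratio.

The closed-loop denominator is s(s+7.3) + 6.15·3.4 = s² + 7.3s + 20.91.
Matching s² + 2ζω_n s + ω_n²: ω_n = √20.91 = 4.573 rad/s and 2ζω_n = 7.3, so ζ = 7.3/(2·4.573) = 0.798.

ζ = 0.798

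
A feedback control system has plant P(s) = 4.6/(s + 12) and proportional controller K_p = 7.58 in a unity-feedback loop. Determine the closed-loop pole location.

Closed-loop transfer function: T(s) = K_p·P(s)/(1 + K_p·P(s)) = 34.87/(s + 12 + 34.87) = 34.87/(s + 46.87).
The closed-loop pole is at s = −46.87.

s = -46.87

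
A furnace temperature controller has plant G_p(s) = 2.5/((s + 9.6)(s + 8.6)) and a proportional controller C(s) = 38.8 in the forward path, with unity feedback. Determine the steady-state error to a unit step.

0.46

The loop is type 0. Static position error constant K_pos = C(0)·G_p(0) = 38.8·0.03028 = 1.175.
Steady-state error to a unit step: e_ss = 1/(1+K_pos) = 1/2.175 = 0.46.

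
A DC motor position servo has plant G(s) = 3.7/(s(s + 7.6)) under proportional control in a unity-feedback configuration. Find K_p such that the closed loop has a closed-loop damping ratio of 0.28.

K_p = 49.8

Closed-loop characteristic equation: s² + 7.6s + K_p·3.7 = 0.
So ω_n = √(3.7K_p) and 2ζω_n = 7.6, giving ζ = 7.6/(2√(3.7K_p)).
Setting ζ = 0.28: √(3.7K_p) = 7.6/(2·0.28) = 13.57, so K_p = 184.2/3.7 = 49.8.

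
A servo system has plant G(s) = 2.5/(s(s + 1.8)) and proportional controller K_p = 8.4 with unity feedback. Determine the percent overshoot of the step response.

From 1 + K_pG(s) = 0: s² + 1.8s + 21 = 0 ⇒ ω_n = 4.583, ζ = 0.1964.
%OS = 100·exp(−πζ/√(1−ζ²)) = 100·exp(−π·0.1964/√0.9614) = 53.3%.

53.3%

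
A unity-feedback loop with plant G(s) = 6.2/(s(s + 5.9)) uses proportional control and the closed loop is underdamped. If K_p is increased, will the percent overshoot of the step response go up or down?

ζ = 5.9/(2√(6.2K_p)) decreases as K_p grows; lower damping means more overshoot.

increase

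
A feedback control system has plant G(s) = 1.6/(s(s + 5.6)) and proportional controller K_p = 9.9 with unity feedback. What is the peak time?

T_p = 1.11 s

The closed-loop denominator s² + 5.6s + 15.84 gives ω_n = √15.84 = 3.98 and ζ = 5.6/(2ω_n) = 0.7035.
Damped frequency ω_d = ω_n√(1−ζ²) = 2.828 rad/s, so peak time T_p = π/ω_d = 1.11 s.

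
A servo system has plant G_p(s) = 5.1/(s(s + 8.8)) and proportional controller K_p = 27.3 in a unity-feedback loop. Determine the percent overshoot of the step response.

28.3%

The closed-loop denominator s² + 8.8s + 139.2 gives ω_n = √139.2 = 11.8 and ζ = 8.8/(2ω_n) = 0.3729.
%OS = 100·exp(−πζ/√(1−ζ²)) = 100·exp(−π·0.3729/√0.8609) = 28.3%.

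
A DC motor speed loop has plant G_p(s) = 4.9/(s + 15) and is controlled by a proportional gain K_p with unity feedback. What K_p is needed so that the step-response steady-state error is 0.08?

For a type-0 loop with proportional control, e_ss = 1/(1 + K_p·G_p(0)).
G_p(0) = 0.3267. Require 1/(1 + K_p·0.3267) = 0.08, so 1 + 0.3267·K_p = 12.5.
K_p = (12.5 − 1)/0.3267 = 35.2.

K_p = 35.2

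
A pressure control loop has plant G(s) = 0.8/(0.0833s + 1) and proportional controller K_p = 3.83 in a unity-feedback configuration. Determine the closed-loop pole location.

s = -48.79

Closed loop: T(s) = K_p·G/(1+K_p·G) = 3.064/(0.0833s + 1 + 3.064), with pole at s = −(1 + 3.064)/0.0833 = −48.79.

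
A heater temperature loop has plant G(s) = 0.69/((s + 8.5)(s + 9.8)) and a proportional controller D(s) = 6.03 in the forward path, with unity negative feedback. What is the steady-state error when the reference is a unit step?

0.952

The loop is type 0. Static position error constant K_pos = D(0)·G(0) = 6.03·0.008283 = 0.04995.
Steady-state error to a unit step: e_ss = 1/(1+K_pos) = 1/1.05 = 0.952.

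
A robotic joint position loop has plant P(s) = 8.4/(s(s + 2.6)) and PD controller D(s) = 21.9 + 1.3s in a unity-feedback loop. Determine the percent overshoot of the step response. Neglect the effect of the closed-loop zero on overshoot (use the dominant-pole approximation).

16.4%

Forward path: (21.9 + 1.3s)·8.4/(s(s+2.6)). The closed-loop characteristic equation is s² + (2.6 + 8.4·1.3)s + 8.4·21.9 = 0.
That is s² + 13.52s + 184 = 0, so ω_n = 13.56 rad/s and ζ = 13.52/(2·13.56) = 0.4984.
%OS = 100·exp(−πζ/√(1−ζ²)) = 16.4%.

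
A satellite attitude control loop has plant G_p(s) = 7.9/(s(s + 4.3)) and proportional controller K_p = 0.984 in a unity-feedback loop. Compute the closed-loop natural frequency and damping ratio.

The closed-loop denominator is s(s+4.3) + 0.984·7.9 = s² + 4.3s + 7.774.
So ω_n² = 7.774 ⇒ ω_n = 2.788 rad/s, and ζ = 4.3/(2ω_n) = 0.771.

ω_n = 2.79 rad/s, ζ = 0.771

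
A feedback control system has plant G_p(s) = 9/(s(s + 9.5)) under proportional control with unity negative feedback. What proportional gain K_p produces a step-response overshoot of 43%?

From %OS = 100·exp(−πζ/√(1−ζ²)) = 43%, ζ = −ln(0.43)/√(π²+ln²(0.43)) = 0.2594.
Characteristic equation s² + 9.5s + 9K_p = 0 gives ζ = 9.5/(2√(9K_p)).
Setting ζ = 0.2594: √(9K_p) = 9.5/(2·0.2594) = 18.31, so K_p = 335.2/9 = 37.2.

K_p = 37.2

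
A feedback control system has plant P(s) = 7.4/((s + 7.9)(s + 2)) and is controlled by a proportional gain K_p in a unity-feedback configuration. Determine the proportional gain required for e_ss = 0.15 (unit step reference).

K_p = 12.1

For a type-0 loop with proportional control, e_ss = 1/(1 + K_p·P(0)).
P(0) = 0.4684. Require 1/(1 + K_p·0.4684) = 0.15, so 1 + 0.4684·K_p = 6.667.
K_p = (6.667 − 1)/0.4684 = 12.1.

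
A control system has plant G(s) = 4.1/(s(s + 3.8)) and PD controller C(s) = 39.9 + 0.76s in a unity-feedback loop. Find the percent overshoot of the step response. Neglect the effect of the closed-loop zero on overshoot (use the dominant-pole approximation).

Forward path: (39.9 + 0.76s)·4.1/(s(s+3.8)). The closed-loop characteristic equation is s² + (3.8 + 4.1·0.76)s + 4.1·39.9 = 0.
That is s² + 6.916s + 163.6 = 0, so ω_n = 12.79 rad/s and ζ = 6.916/(2·12.79) = 0.2704.
%OS = 100·exp(−πζ/√(1−ζ²)) = 41.4%.

41.4%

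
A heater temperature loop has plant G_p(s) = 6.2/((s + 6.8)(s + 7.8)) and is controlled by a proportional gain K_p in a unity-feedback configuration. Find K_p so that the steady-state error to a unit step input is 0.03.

K_p = 277

The loop is type 0, so e_ss(step) = 1/(1 + K_pos) with K_pos = K_p·G_p(0).
G_p(0) = 0.1169. Require 1/(1 + K_p·0.1169) = 0.03, so 1 + 0.1169·K_p = 33.33.
K_p = (33.33 − 1)/0.1169 = 277.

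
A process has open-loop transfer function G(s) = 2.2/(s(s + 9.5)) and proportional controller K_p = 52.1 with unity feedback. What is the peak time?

The closed-loop denominator s² + 9.5s + 114.6 gives ω_n = √114.6 = 10.71 and ζ = 9.5/(2ω_n) = 0.4437.
Damped frequency ω_d = ω_n√(1−ζ²) = 9.595 rad/s, so peak time T_p = π/ω_d = 0.327 s.

T_p = 0.327 s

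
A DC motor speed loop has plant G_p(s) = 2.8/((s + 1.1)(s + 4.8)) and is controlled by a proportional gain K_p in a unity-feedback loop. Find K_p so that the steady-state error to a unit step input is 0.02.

K_p = 92.4

For a type-0 loop with proportional control, e_ss = 1/(1 + K_p·G_p(0)).
G_p(0) = 0.5303. Require 1/(1 + K_p·0.5303) = 0.02, so 1 + 0.5303·K_p = 50.
K_p = (50 − 1)/0.5303 = 92.4.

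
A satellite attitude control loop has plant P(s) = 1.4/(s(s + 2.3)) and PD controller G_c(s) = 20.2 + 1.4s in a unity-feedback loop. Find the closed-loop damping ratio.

Forward path: (20.2 + 1.4s)·1.4/(s(s+2.3)). The closed-loop characteristic equation is s² + (2.3 + 1.4·1.4)s + 1.4·20.2 = 0.
That is s² + 4.26s + 28.28 = 0, so ω_n = 5.318 rad/s and ζ = 4.26/(2·5.318) = 0.4005.

ζ = 0.401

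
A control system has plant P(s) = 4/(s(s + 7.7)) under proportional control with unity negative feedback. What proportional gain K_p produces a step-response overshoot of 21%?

From %OS = 100·exp(−πζ/√(1−ζ²)) = 21%, ζ = −ln(0.21)/√(π²+ln²(0.21)) = 0.4449.
Characteristic equation s² + 7.7s + 4K_p = 0 gives ζ = 7.7/(2√(4K_p)).
Setting ζ = 0.4449: √(4K_p) = 7.7/(2·0.4449) = 8.654, so K_p = 74.89/4 = 18.7.

K_p = 18.7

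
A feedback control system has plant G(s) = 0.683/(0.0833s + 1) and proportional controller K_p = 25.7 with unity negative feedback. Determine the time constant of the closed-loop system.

τ = 0.00449 s

Closed loop: T(s) = K_p·G/(1+K_p·G) = 17.55/(0.0833s + 1 + 17.55), with pole at s = −(1 + 17.55)/0.0833 = −222.7.
Closed-loop time constant τ = 1/222.7 = 0.00449 s.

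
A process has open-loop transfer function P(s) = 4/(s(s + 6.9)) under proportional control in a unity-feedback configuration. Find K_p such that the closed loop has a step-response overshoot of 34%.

K_p = 28.2

From %OS = 100·exp(−πζ/√(1−ζ²)) = 34%, ζ = −ln(0.34)/√(π²+ln²(0.34)) = 0.3248.
Characteristic equation s² + 6.9s + 4K_p = 0 gives ζ = 6.9/(2√(4K_p)).
Setting ζ = 0.3248: √(4K_p) = 6.9/(2·0.3248) = 10.62, so K_p = 112.8/4 = 28.2.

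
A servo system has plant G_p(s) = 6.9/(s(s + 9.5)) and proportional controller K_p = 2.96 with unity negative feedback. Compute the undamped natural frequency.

1 + K_p·G_p(s) = 0 gives s² + 9.5s + 20.42 = 0.
So ω_n² = 20.42 ⇒ ω_n = 4.519 rad/s, and ζ = 9.5/(2ω_n) = 1.05.

ω_n = 4.52 rad/s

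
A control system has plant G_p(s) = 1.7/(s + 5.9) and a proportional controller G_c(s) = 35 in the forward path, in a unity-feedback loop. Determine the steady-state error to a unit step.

The loop is type 0. Static position error constant K_pos = G_c(0)·G_p(0) = 35·0.2881 = 10.08.
Steady-state error to a unit step: e_ss = 1/(1+K_pos) = 1/11.08 = 0.0902.

0.0902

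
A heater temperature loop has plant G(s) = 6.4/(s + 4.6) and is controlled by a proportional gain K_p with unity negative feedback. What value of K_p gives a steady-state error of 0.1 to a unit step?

K_p = 6.47

For a type-0 loop with proportional control, e_ss = 1/(1 + K_p·G(0)).
G(0) = 1.391. Require 1/(1 + K_p·1.391) = 0.1, so 1 + 1.391·K_p = 10.
K_p = (10 − 1)/1.391 = 6.47.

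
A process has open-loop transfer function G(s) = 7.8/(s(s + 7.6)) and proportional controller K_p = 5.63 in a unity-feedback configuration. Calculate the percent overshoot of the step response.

11.1%

From 1 + K_pG(s) = 0: s² + 7.6s + 43.91 = 0 ⇒ ω_n = 6.627, ζ = 0.5734.
%OS = 100·exp(−πζ/√(1−ζ²)) = 100·exp(−π·0.5734/√0.6712) = 11.1%.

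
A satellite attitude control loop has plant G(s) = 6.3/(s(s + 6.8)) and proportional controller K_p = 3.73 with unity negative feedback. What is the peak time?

T_p = 0.909 s

Closed-loop characteristic equation: s² + 6.8s + 23.5 = 0, so ω_n = 4.848 rad/s and ζ = 6.8/(2·4.848) = 0.7014.
Damped frequency ω_d = ω_n√(1−ζ²) = 3.455 rad/s, so peak time T_p = π/ω_d = 0.909 s.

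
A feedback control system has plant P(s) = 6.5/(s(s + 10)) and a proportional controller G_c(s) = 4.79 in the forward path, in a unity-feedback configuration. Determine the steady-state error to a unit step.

The open loop G_c(s)P(s) has a pole at the origin (type 1), so the static position error constant is infinite and e_ss = 1/(1+∞) = 0.

0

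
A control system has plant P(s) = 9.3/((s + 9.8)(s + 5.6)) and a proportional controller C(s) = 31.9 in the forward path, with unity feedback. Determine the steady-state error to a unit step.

The loop is type 0. Static position error constant K_pos = C(0)·P(0) = 31.9·0.1695 = 5.406.
Steady-state error to a unit step: e_ss = 1/(1+K_pos) = 1/6.406 = 0.156.

0.156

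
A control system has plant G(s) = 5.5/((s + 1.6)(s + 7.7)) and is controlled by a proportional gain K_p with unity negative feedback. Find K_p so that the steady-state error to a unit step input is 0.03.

The loop is type 0, so e_ss(step) = 1/(1 + K_pos) with K_pos = K_p·G(0).
G(0) = 0.4464. Require 1/(1 + K_p·0.4464) = 0.03, so 1 + 0.4464·K_p = 33.33.
K_p = (33.33 − 1)/0.4464 = 72.4.

K_p = 72.4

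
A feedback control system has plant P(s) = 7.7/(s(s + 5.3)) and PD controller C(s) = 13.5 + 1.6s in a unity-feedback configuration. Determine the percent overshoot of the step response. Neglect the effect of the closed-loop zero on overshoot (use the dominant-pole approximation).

0.455%

Forward path: (13.5 + 1.6s)·7.7/(s(s+5.3)). The closed-loop characteristic equation is s² + (5.3 + 7.7·1.6)s + 7.7·13.5 = 0.
That is s² + 17.62s + 104 = 0, so ω_n = 10.2 rad/s and ζ = 17.62/(2·10.2) = 0.8641.
%OS = 100·exp(−πζ/√(1−ζ²)) = 0.455%.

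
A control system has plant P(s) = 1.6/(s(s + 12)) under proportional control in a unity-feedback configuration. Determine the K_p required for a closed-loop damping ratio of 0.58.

K_p = 66.9

Closed-loop characteristic equation: s² + 12s + K_p·1.6 = 0.
So ω_n = √(1.6K_p) and 2ζω_n = 12, giving ζ = 12/(2√(1.6K_p)).
Setting ζ = 0.58: √(1.6K_p) = 12/(2·0.58) = 10.34, so K_p = 107/1.6 = 66.9.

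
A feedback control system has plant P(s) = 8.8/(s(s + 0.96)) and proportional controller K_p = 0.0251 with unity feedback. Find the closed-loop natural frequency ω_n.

ω_n = 0.47 rad/s

The closed-loop denominator is s(s+0.96) + 0.0251·8.8 = s² + 0.96s + 0.2209.
Matching s² + 2ζω_n s + ω_n²: ω_n = √0.2209 = 0.47 rad/s and 2ζω_n = 0.96, so ζ = 0.96/(2·0.47) = 1.02.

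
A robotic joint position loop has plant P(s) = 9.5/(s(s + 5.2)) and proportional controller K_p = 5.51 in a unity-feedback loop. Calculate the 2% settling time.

T_s ≈ 1.54 s

From 1 + K_pP(s) = 0: s² + 5.2s + 52.34 = 0 ⇒ ω_n = 7.235, ζ = 0.3594.
2% settling time T_s ≈ 4/(ζω_n) = 4/2.6 = 1.54 s.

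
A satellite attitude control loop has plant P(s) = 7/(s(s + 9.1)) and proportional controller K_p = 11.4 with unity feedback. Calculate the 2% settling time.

From 1 + K_pP(s) = 0: s² + 9.1s + 79.8 = 0 ⇒ ω_n = 8.933, ζ = 0.5093.
2% settling time T_s ≈ 4/(ζω_n) = 4/4.55 = 0.879 s.

T_s ≈ 0.879 s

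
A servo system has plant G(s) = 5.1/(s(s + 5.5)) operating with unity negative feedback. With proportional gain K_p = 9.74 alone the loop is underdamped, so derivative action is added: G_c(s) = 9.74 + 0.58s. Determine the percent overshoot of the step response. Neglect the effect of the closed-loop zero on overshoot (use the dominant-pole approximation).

Forward path: (9.74 + 0.58s)·5.1/(s(s+5.5)). The closed-loop characteristic equation is s² + (5.5 + 5.1·0.58)s + 5.1·9.74 = 0.
That is s² + 8.458s + 49.67 = 0, so ω_n = 7.048 rad/s and ζ = 8.458/(2·7.048) = 0.6.
%OS = 100·exp(−πζ/√(1−ζ²)) = 9.48%.

9.48%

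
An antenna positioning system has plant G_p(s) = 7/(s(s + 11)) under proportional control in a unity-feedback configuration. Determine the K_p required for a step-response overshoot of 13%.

From %OS = 100·exp(−πζ/√(1−ζ²)) = 13%, ζ = −ln(0.13)/√(π²+ln²(0.13)) = 0.5446.
Characteristic equation s² + 11s + 7K_p = 0 gives ζ = 11/(2√(7K_p)).
Setting ζ = 0.5446: √(7K_p) = 11/(2·0.5446) = 10.1, so K_p = 102/7 = 14.6.

K_p = 14.6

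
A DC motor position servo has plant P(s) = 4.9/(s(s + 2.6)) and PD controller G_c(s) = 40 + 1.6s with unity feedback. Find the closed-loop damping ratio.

ζ = 0.373

Forward path: (40 + 1.6s)·4.9/(s(s+2.6)). The closed-loop characteristic equation is s² + (2.6 + 4.9·1.6)s + 4.9·40 = 0.
That is s² + 10.44s + 196 = 0, so ω_n = 14 rad/s and ζ = 10.44/(2·14) = 0.3729.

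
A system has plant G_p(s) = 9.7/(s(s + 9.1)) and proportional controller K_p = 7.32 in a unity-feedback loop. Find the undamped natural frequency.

ω_n = 8.43 rad/s

The closed-loop denominator is s(s+9.1) + 7.32·9.7 = s² + 9.1s + 71.
Matching s² + 2ζω_n s + ω_n²: ω_n = √71 = 8.426 rad/s and 2ζω_n = 9.1, so ζ = 9.1/(2·8.426) = 0.54.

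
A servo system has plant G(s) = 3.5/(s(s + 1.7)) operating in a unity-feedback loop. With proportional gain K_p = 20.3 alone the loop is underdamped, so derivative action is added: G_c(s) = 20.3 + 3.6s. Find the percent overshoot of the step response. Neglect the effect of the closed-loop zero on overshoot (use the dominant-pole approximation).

Forward path: (20.3 + 3.6s)·3.5/(s(s+1.7)). The closed-loop characteristic equation is s² + (1.7 + 3.5·3.6)s + 3.5·20.3 = 0.
That is s² + 14.3s + 71.05 = 0, so ω_n = 8.429 rad/s and ζ = 14.3/(2·8.429) = 0.8483.
%OS = 100·exp(−πζ/√(1−ζ²)) = 0.653%.

0.653%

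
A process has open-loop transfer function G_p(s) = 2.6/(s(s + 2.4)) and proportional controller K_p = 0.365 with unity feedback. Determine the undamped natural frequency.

ω_n = 0.974 rad/s

With unity feedback the closed-loop characteristic equation is s² + 2.4s + 0.365·2.6 = s² + 2.4s + 0.949 = 0.
Matching s² + 2ζω_n s + ω_n²: ω_n = √0.949 = 0.9742 rad/s and 2ζω_n = 2.4, so ζ = 2.4/(2·0.9742) = 1.23.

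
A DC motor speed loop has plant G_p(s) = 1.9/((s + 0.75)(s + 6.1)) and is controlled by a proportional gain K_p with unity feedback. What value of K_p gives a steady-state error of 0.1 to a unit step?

K_p = 21.7

Steady-state error for a unit step on this type-0 loop is 1/(1 + K_p·G_p(0)).
G_p(0) = 0.4153. Require 1/(1 + K_p·0.4153) = 0.1, so 1 + 0.4153·K_p = 10.
K_p = (10 − 1)/0.4153 = 21.7.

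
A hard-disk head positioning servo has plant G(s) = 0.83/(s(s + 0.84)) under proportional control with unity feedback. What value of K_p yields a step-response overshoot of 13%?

K_p = 0.716

From %OS = 100·exp(−πζ/√(1−ζ²)) = 13%, ζ = −ln(0.13)/√(π²+ln²(0.13)) = 0.5446.
Characteristic equation s² + 0.84s + 0.83K_p = 0 gives ζ = 0.84/(2√(0.83K_p)).
Setting ζ = 0.5446: √(0.83K_p) = 0.84/(2·0.5446) = 0.7711, so K_p = 0.5947/0.83 = 0.716.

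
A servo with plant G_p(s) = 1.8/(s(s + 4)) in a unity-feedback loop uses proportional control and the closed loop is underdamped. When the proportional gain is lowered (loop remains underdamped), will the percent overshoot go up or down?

ζ = 4/(2√(1.8K_p)) rises as K_p falls; higher damping means less overshoot.

decrease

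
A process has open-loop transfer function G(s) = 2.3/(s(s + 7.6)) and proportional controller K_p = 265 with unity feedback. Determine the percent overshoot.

61.3%

Closed-loop characteristic equation: s² + 7.6s + 609.5 = 0, so ω_n = 24.69 rad/s and ζ = 7.6/(2·24.69) = 0.1539.
%OS = 100·exp(−πζ/√(1−ζ²)) = 100·exp(−π·0.1539/√0.9763) = 61.3%.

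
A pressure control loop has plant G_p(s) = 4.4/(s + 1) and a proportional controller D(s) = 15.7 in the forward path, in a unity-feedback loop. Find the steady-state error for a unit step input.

The loop is type 0. Static position error constant K_pos = D(0)·G_p(0) = 15.7·4.4 = 69.08.
Steady-state error to a unit step: e_ss = 1/(1+K_pos) = 1/70.08 = 0.0143.

0.0143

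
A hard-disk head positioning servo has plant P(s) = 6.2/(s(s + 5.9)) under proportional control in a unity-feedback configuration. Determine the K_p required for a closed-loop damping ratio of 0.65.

Closed-loop characteristic equation: s² + 5.9s + K_p·6.2 = 0.
So ω_n = √(6.2K_p) and 2ζω_n = 5.9, giving ζ = 5.9/(2√(6.2K_p)).
Setting ζ = 0.65: √(6.2K_p) = 5.9/(2·0.65) = 4.538, so K_p = 20.6/6.2 = 3.32.

K_p = 3.32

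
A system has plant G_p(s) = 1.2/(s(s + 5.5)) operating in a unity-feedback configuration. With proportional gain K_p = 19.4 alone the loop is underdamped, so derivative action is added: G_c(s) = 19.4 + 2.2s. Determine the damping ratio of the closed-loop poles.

ζ = 0.844

Forward path: (19.4 + 2.2s)·1.2/(s(s+5.5)). The closed-loop characteristic equation is s² + (5.5 + 1.2·2.2)s + 1.2·19.4 = 0.
That is s² + 8.14s + 23.28 = 0, so ω_n = 4.825 rad/s and ζ = 8.14/(2·4.825) = 0.8435.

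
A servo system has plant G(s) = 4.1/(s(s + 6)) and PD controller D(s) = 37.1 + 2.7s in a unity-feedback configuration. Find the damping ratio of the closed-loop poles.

Forward path: (37.1 + 2.7s)·4.1/(s(s+6)). The closed-loop characteristic equation is s² + (6 + 4.1·2.7)s + 4.1·37.1 = 0.
That is s² + 17.07s + 152.1 = 0, so ω_n = 12.33 rad/s and ζ = 17.07/(2·12.33) = 0.692.

ζ = 0.692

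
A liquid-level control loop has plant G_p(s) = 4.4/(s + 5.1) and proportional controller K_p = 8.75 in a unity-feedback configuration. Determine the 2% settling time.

Closed-loop transfer function: T(s) = K_p·G_p(s)/(1 + K_p·G_p(s)) = 38.5/(s + 5.1 + 38.5) = 38.5/(s + 43.6).
Time constant τ = 1/43.6 = 0.02294 s, so the 2% settling time is about 4τ = 0.0917 s.

T_s ≈ 0.0917 s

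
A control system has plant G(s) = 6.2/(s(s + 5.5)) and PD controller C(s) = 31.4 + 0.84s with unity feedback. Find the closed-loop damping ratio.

ζ = 0.384

Forward path: (31.4 + 0.84s)·6.2/(s(s+5.5)). The closed-loop characteristic equation is s² + (5.5 + 6.2·0.84)s + 6.2·31.4 = 0.
That is s² + 10.71s + 194.7 = 0, so ω_n = 13.95 rad/s and ζ = 10.71/(2·13.95) = 0.3837.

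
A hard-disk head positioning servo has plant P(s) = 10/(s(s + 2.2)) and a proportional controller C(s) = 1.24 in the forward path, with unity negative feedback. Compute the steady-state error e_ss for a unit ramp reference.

The loop has one pole at the origin (type 1). Velocity error constant K_v = lim_{s→0} s·C(s)P(s) = 1.24·10/2.2 = 5.636.
Steady-state error to a unit ramp: e_ss = 1/K_v = 0.177.

0.177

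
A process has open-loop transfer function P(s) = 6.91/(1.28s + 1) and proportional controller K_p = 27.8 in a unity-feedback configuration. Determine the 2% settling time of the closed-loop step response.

T_s ≈ 0.0265 s

Closed loop: T(s) = K_p·P/(1+K_p·P) = 192.1/(1.28s + 1 + 192.1), with pole at s = −(1 + 192.1)/1.28 = −150.9.
τ = 1/150.9 = 0.006629 s, so 2% settling time ≈ 4τ = 0.0265 s.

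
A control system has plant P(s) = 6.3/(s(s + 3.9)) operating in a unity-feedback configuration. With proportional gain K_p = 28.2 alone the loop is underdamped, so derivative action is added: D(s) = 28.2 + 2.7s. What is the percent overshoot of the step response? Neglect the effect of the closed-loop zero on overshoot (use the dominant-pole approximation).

1.88%

Forward path: (28.2 + 2.7s)·6.3/(s(s+3.9)). The closed-loop characteristic equation is s² + (3.9 + 6.3·2.7)s + 6.3·28.2 = 0.
That is s² + 20.91s + 177.7 = 0, so ω_n = 13.33 rad/s and ζ = 20.91/(2·13.33) = 0.7844.
%OS = 100·exp(−πζ/√(1−ζ²)) = 1.88%.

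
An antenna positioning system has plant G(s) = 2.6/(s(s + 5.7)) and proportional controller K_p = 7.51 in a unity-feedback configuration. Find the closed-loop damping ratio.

ζ = 0.645

With unity feedback the closed-loop characteristic equation is s² + 5.7s + 7.51·2.6 = s² + 5.7s + 19.53 = 0.
Matching s² + 2ζω_n s + ω_n²: ω_n = √19.53 = 4.419 rad/s and 2ζω_n = 5.7, so ζ = 5.7/(2·4.419) = 0.645.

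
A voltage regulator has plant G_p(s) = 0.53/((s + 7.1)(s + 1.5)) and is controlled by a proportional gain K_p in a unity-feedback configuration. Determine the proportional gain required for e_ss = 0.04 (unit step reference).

K_p = 482

Steady-state error for a unit step on this type-0 loop is 1/(1 + K_p·G_p(0)).
G_p(0) = 0.04977. Require 1/(1 + K_p·0.04977) = 0.04, so 1 + 0.04977·K_p = 25.
K_p = (25 − 1)/0.04977 = 482.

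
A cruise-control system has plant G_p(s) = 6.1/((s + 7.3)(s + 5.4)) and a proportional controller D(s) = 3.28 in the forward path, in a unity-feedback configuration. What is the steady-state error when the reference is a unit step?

The loop is type 0. Static position error constant K_pos = D(0)·G_p(0) = 3.28·0.1547 = 0.5076.
Steady-state error to a unit step: e_ss = 1/(1+K_pos) = 1/1.508 = 0.663.

0.663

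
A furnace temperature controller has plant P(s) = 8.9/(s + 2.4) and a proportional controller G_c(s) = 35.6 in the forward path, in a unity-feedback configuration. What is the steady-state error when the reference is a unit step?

The loop is type 0. Static position error constant K_pos = G_c(0)·P(0) = 35.6·3.708 = 132.
Steady-state error to a unit step: e_ss = 1/(1+K_pos) = 1/133 = 0.00752.

0.00752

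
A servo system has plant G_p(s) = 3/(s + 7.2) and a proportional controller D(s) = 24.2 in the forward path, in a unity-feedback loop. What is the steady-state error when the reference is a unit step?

0.0902

The loop is type 0. Static position error constant K_pos = D(0)·G_p(0) = 24.2·0.4167 = 10.08.
Steady-state error to a unit step: e_ss = 1/(1+K_pos) = 1/11.08 = 0.0902.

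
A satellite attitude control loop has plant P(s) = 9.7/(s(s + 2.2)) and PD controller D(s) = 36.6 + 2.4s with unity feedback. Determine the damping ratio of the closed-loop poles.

ζ = 0.676

Forward path: (36.6 + 2.4s)·9.7/(s(s+2.2)). The closed-loop characteristic equation is s² + (2.2 + 9.7·2.4)s + 9.7·36.6 = 0.
That is s² + 25.48s + 355 = 0, so ω_n = 18.84 rad/s and ζ = 25.48/(2·18.84) = 0.6761.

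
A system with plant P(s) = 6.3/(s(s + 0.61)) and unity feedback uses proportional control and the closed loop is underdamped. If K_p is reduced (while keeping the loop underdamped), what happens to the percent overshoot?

decrease

ζ = 0.61/(2√(6.3K_p)) rises as K_p falls; higher damping means less overshoot.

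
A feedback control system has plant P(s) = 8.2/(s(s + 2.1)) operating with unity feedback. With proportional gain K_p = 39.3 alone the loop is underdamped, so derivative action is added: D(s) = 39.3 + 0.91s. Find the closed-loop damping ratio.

ζ = 0.266

Forward path: (39.3 + 0.91s)·8.2/(s(s+2.1)). The closed-loop characteristic equation is s² + (2.1 + 8.2·0.91)s + 8.2·39.3 = 0.
That is s² + 9.562s + 322.3 = 0, so ω_n = 17.95 rad/s and ζ = 9.562/(2·17.95) = 0.2663.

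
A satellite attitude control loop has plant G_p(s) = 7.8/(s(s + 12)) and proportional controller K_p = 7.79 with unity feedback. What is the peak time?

From 1 + K_pG_p(s) = 0: s² + 12s + 60.76 = 0 ⇒ ω_n = 7.795, ζ = 0.7697.
Damped frequency ω_d = ω_n√(1−ζ²) = 4.976 rad/s, so peak time T_p = π/ω_d = 0.631 s.

T_p = 0.631 s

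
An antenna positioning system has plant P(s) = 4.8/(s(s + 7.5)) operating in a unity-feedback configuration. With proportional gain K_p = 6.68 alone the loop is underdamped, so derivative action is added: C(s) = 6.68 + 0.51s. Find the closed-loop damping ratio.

ζ = 0.878

Forward path: (6.68 + 0.51s)·4.8/(s(s+7.5)). The closed-loop characteristic equation is s² + (7.5 + 4.8·0.51)s + 4.8·6.68 = 0.
That is s² + 9.948s + 32.06 = 0, so ω_n = 5.663 rad/s and ζ = 9.948/(2·5.663) = 0.8784.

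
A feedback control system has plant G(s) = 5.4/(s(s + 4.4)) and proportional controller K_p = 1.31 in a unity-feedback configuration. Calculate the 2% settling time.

The closed-loop denominator s² + 4.4s + 7.074 gives ω_n = √7.074 = 2.66 and ζ = 4.4/(2ω_n) = 0.8272.
2% settling time T_s ≈ 4/(ζω_n) = 4/2.2 = 1.82 s.

T_s ≈ 1.82 s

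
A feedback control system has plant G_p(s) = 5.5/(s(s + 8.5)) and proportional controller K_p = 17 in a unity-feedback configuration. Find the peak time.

Closed-loop characteristic equation: s² + 8.5s + 93.5 = 0, so ω_n = 9.67 rad/s and ζ = 8.5/(2·9.67) = 0.4395.
Damped frequency ω_d = ω_n√(1−ζ²) = 8.685 rad/s, so peak time T_p = π/ω_d = 0.362 s.

T_p = 0.362 s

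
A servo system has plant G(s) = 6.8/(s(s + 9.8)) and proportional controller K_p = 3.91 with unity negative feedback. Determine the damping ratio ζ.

ζ = 0.95

With unity feedback the closed-loop characteristic equation is s² + 9.8s + 3.91·6.8 = s² + 9.8s + 26.59 = 0.
Matching s² + 2ζω_n s + ω_n²: ω_n = √26.59 = 5.156 rad/s and 2ζω_n = 9.8, so ζ = 9.8/(2·5.156) = 0.95.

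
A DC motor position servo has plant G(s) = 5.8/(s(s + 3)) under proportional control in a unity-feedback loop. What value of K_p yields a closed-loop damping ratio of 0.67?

K_p = 0.864

Closed-loop characteristic equation: s² + 3s + K_p·5.8 = 0.
So ω_n = √(5.8K_p) and 2ζω_n = 3, giving ζ = 3/(2√(5.8K_p)).
Setting ζ = 0.67: √(5.8K_p) = 3/(2·0.67) = 2.239, so K_p = 5.012/5.8 = 0.864.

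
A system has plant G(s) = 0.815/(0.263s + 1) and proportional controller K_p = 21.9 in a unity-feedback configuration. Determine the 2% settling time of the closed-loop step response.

T_s ≈ 0.0558 s

Closed loop: T(s) = K_p·G/(1+K_p·G) = 17.85/(0.263s + 1 + 17.85), with pole at s = −(1 + 17.85)/0.263 = −71.67.
τ = 1/71.67 = 0.01395 s, so 2% settling time ≈ 4τ = 0.0558 s.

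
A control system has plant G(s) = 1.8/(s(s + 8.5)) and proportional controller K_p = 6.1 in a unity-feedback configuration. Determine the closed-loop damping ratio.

ζ = 1.28

With unity feedback the closed-loop characteristic equation is s² + 8.5s + 6.1·1.8 = s² + 8.5s + 10.98 = 0.
So ω_n² = 10.98 ⇒ ω_n = 3.314 rad/s, and ζ = 8.5/(2ω_n) = 1.28.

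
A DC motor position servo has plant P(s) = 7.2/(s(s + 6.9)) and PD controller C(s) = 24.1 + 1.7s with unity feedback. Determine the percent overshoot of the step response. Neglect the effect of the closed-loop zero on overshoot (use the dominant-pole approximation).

3.61%

Forward path: (24.1 + 1.7s)·7.2/(s(s+6.9)). The closed-loop characteristic equation is s² + (6.9 + 7.2·1.7)s + 7.2·24.1 = 0.
That is s² + 19.14s + 173.5 = 0, so ω_n = 13.17 rad/s and ζ = 19.14/(2·13.17) = 0.7265.
%OS = 100·exp(−πζ/√(1−ζ²)) = 3.61%.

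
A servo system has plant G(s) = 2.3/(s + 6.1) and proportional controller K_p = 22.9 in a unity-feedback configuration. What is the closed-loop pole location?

s = -58.77

Closed-loop transfer function: T(s) = K_p·G(s)/(1 + K_p·G(s)) = 52.67/(s + 6.1 + 52.67) = 52.67/(s + 58.77).
The closed-loop pole is at s = −58.77.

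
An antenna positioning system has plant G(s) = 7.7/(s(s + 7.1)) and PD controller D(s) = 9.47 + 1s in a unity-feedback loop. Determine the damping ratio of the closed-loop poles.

ζ = 0.867

Forward path: (9.47 + 1s)·7.7/(s(s+7.1)). The closed-loop characteristic equation is s² + (7.1 + 7.7·1)s + 7.7·9.47 = 0.
That is s² + 14.8s + 72.92 = 0, so ω_n = 8.539 rad/s and ζ = 14.8/(2·8.539) = 0.8666.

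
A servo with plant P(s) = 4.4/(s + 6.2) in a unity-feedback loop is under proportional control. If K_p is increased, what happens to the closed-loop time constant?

decrease

The closed-loop bandwidth 6.2+K_p·4.4 grows with K_p, so τ shrinks.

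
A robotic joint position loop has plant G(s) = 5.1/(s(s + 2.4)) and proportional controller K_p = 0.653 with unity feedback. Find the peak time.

Closed-loop characteristic equation: s² + 2.4s + 3.33 = 0, so ω_n = 1.825 rad/s and ζ = 2.4/(2·1.825) = 0.6576.
Damped frequency ω_d = ω_n√(1−ζ²) = 1.375 rad/s, so peak time T_p = π/ω_d = 2.28 s.

T_p = 2.28 s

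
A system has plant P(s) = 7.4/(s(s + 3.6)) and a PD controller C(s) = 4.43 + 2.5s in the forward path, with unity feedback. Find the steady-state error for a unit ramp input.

0.11

The loop has one pole at the origin (type 1). Velocity error constant K_v = lim_{s→0} s·C(s)P(s) = 4.43·7.4/3.6 = 9.106.
Steady-state error to a unit ramp: e_ss = 1/K_v = 0.11.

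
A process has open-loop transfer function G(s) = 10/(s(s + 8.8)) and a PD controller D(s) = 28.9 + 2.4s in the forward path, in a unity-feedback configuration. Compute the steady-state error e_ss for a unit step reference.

0

The open loop D(s)G(s) has a pole at the origin (type 1), so the static position error constant is infinite and e_ss = 1/(1+∞) = 0.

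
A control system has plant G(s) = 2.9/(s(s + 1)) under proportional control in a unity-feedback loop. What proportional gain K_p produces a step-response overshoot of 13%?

From %OS = 100·exp(−πζ/√(1−ζ²)) = 13%, ζ = −ln(0.13)/√(π²+ln²(0.13)) = 0.5446.
Characteristic equation s² + 1s + 2.9K_p = 0 gives ζ = 1/(2√(2.9K_p)).
Setting ζ = 0.5446: √(2.9K_p) = 1/(2·0.5446) = 0.918, so K_p = 0.8428/2.9 = 0.291.

K_p = 0.291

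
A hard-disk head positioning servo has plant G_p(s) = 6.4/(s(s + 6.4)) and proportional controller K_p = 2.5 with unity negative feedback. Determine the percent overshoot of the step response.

1.52%

From 1 + K_pG_p(s) = 0: s² + 6.4s + 16 = 0 ⇒ ω_n = 4, ζ = 0.8.
%OS = 100·exp(−πζ/√(1−ζ²)) = 100·exp(−π·0.8/√0.36) = 1.52%.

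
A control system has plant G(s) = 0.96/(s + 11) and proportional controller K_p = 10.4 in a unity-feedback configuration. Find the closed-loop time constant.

Closed-loop transfer function: T(s) = K_p·G(s)/(1 + K_p·G(s)) = 9.984/(s + 11 + 9.984) = 9.984/(s + 20.98).
Time constant τ = 1/20.98 = 0.0477 s.

τ = 0.0477 s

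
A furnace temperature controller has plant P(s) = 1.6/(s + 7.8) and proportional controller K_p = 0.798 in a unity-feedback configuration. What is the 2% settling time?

T_s ≈ 0.441 s

Closed-loop transfer function: T(s) = K_p·P(s)/(1 + K_p·P(s)) = 1.277/(s + 7.8 + 1.277) = 1.277/(s + 9.077).
Time constant τ = 1/9.077 = 0.1102 s, so the 2% settling time is about 4τ = 0.441 s.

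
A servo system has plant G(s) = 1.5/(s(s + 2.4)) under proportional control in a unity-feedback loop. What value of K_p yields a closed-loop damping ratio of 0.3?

K_p = 10.7

Closed-loop characteristic equation: s² + 2.4s + K_p·1.5 = 0.
So ω_n = √(1.5K_p) and 2ζω_n = 2.4, giving ζ = 2.4/(2√(1.5K_p)).
Setting ζ = 0.3: √(1.5K_p) = 2.4/(2·0.3) = 4, so K_p = 16/1.5 = 10.7.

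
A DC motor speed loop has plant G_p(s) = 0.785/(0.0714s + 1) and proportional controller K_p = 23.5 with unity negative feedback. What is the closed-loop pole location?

Closed loop: T(s) = K_p·G_p/(1+K_p·G_p) = 18.45/(0.0714s + 1 + 18.45), with pole at s = −(1 + 18.45)/0.0714 = −272.4.

s = -272.4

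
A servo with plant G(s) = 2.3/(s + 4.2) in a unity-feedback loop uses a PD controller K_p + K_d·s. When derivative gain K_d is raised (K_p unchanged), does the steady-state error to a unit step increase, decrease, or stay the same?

At s = 0 the derivative term contributes nothing: C(0) = K_p regardless of K_d, so K_pos = K_p·G(0) and e_ss are unchanged.

unchanged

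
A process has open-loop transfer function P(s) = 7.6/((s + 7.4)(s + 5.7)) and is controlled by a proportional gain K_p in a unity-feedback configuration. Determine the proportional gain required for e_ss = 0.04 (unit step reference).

K_p = 133

For a type-0 loop with proportional control, e_ss = 1/(1 + K_p·P(0)).
P(0) = 0.1802. Require 1/(1 + K_p·0.1802) = 0.04, so 1 + 0.1802·K_p = 25.
K_p = (25 − 1)/0.1802 = 133.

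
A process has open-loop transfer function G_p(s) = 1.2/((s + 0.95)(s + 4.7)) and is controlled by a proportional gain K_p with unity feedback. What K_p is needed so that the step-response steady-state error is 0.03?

K_p = 120

The loop is type 0, so e_ss(step) = 1/(1 + K_pos) with K_pos = K_p·G_p(0).
G_p(0) = 0.2688. Require 1/(1 + K_p·0.2688) = 0.03, so 1 + 0.2688·K_p = 33.33.
K_p = (33.33 − 1)/0.2688 = 120.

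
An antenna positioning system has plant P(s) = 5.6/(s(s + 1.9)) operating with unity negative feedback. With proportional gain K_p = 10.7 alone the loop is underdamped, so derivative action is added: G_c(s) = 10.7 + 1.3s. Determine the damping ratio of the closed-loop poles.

ζ = 0.593

Forward path: (10.7 + 1.3s)·5.6/(s(s+1.9)). The closed-loop characteristic equation is s² + (1.9 + 5.6·1.3)s + 5.6·10.7 = 0.
That is s² + 9.18s + 59.92 = 0, so ω_n = 7.741 rad/s and ζ = 9.18/(2·7.741) = 0.593.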